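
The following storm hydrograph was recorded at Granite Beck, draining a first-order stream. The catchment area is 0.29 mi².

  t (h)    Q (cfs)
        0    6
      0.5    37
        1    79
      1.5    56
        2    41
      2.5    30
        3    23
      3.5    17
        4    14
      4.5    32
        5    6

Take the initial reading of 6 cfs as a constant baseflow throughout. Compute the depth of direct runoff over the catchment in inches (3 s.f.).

d ≈ 0.735 in

Direct runoff: 0.0, 31.0, 73.0, 50.0, 35.0, 24.0, 17.0, 11.0, 8.0, 26.0, 0.0 cfs; ΣQ_DR = 275.0 cfs.
V = ΣQ_DR · Δt = 275.0 × 1800 s = 4.950 × 10^5 ft³.
Over A = 0.29 mi², depth = V / A = 0.735 in.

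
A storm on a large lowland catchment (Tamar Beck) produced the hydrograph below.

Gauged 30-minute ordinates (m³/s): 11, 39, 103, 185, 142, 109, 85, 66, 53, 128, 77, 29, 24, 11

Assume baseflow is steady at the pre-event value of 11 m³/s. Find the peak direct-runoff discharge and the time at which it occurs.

Subtracting baseflow gives direct-runoff ordinates: 0.0, 28.0, 92.0, 174.0, 131.0, 98.0, 74.0, 55.0, 42.0, 117.0, 66.0, 18.0, 13.0, 0.0 m³/s.
The maximum is 174.0 m³/s, occurring at the reading for t = 1.5 h.

Q_p = 174.0 m³/s at t = 1.5 h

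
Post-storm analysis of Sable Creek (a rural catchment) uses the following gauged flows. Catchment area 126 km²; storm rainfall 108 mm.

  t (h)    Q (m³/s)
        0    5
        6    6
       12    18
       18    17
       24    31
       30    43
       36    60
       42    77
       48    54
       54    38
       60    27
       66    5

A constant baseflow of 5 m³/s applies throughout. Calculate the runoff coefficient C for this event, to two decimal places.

C ≈ 0.51

ΣQ_DR = 321.0 m³/s; V = ΣQ_DR·Δt = 6.934 × 10^6 m³.
Runoff depth d = V / A = 55.03 mm.
C = d / P = 55.03 / 108 = 0.51.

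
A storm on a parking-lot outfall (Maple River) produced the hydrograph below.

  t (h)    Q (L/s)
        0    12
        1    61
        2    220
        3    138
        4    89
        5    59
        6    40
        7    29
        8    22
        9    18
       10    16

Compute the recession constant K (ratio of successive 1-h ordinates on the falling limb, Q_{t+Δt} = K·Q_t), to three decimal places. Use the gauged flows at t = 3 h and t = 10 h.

K ≈ 0.735

Using the recession-limb readings at t = 3 h and t = 10 h: Q falls from 138 to 16 L/s over 7 intervals.
K = (Q₂/Q₁)^(1/7) = (16/138)^(1/7) = 0.735.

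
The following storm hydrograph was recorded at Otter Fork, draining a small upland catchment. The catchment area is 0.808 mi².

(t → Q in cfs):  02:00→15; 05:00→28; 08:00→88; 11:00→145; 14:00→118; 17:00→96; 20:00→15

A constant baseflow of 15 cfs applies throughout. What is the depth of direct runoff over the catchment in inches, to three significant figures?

d ≈ 2.30 in

Direct runoff: 0.0, 13.0, 73.0, 130.0, 103.0, 81.0, 0.0 cfs; ΣQ_DR = 400.0 cfs.
V = ΣQ_DR · Δt = 400.0 × 10800 s = 4.320 × 10^6 ft³.
Over A = 0.808 mi², depth = V / A = 2.30 in.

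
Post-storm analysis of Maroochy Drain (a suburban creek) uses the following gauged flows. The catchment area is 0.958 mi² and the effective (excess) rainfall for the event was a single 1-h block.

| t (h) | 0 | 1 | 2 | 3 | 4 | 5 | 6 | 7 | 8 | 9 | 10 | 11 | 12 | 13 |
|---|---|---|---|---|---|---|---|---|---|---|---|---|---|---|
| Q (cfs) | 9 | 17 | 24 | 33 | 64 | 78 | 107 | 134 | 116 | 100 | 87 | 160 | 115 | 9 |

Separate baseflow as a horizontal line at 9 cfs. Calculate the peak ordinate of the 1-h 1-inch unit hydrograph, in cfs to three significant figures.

U_p ≈ 101 cfs

Direct runoff: 0.0, 8.0, 15.0, 24.0, 55.0, 69.0, 98.0, 125.0, 107.0, 91.0, 78.0, 151.0, 106.0, 0.0 cfs; ΣQ_DR = 927.0 cfs, peak = 151.0 cfs.
Runoff depth d = ΣQ_DR·Δt / A = 927.0 × 3600 / (0.958 mi²) = 1.499 in.
The 1-inch UH is the DRH scaled by (1 in)/d, so U_p = 151.0 × 1/1.499 = 101 cfs.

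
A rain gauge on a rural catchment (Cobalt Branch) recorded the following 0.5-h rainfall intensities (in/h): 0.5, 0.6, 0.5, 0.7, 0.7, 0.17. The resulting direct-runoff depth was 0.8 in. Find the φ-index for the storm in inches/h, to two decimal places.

φ ≈ 0.28 in/h

Only the 5 blocks with intensity above φ contribute runoff: 0.5, 0.6, 0.5, 0.7, 0.7 in/h.
Σ(I−φ)·Δt = d  ⇒  (0.5+0.6+0.5+0.7+0.7 − 5φ)·0.5 = 0.8
φ = (3.000 − 0.8/0.5) / 5 = 0.28 in/h.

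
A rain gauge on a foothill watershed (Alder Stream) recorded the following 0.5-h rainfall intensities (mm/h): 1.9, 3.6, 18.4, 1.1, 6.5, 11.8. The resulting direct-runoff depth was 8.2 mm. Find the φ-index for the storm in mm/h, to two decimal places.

φ ≈ 6.90 mm/h

Only the 2 blocks with intensity above φ contribute runoff: 18.4, 11.8 mm/h.
Σ(I−φ)·Δt = d  ⇒  (18.4+11.8 − 2φ)·0.5 = 8.2
φ = (30.20 − 8.2/0.5) / 2 = 6.90 mm/h.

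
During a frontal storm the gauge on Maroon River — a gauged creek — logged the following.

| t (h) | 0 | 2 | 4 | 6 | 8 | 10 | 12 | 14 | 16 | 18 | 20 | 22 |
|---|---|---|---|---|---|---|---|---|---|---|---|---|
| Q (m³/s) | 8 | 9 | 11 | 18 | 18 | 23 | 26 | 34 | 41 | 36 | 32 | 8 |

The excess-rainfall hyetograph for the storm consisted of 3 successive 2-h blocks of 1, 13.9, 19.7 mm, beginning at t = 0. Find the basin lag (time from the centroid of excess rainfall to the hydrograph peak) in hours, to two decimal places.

t_L ≈ 11.92 h

Centroid of excess rainfall: t_c = Σ P_i·t̄_i / ΣP_i = 4.0809 h (block centres at 1, 3, 5 h).
Hydrograph peak occurs at t = 16 h, so basin lag t_L = 16 − 4.0809 = 11.92 h.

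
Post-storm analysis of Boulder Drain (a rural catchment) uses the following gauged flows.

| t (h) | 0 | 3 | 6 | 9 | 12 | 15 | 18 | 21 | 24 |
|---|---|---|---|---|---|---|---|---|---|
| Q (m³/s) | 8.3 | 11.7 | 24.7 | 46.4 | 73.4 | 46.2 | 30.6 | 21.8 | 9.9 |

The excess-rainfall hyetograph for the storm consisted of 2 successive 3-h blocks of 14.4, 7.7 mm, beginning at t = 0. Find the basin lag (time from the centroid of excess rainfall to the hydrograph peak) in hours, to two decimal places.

Centroid of excess rainfall: t_c = Σ P_i·t̄_i / ΣP_i = 2.5452 h (block centres at 1.5, 4.5 h).
Hydrograph peak occurs at t = 12 h, so basin lag t_L = 12 − 2.5452 = 9.45 h.

t_L ≈ 9.45 h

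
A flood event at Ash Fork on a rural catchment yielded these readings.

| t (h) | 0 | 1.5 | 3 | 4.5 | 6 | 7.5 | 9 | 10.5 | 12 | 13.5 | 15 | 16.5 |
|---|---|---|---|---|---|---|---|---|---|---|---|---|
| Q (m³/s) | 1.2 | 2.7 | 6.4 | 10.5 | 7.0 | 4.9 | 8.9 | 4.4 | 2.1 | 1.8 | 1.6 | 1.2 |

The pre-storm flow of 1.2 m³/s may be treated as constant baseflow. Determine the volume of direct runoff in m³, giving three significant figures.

V ≈ 2.07 × 10^5 m³

Direct-runoff ordinates (Q − Q_b): 0.0, 1.5, 5.2, 9.3, 5.8, 3.7, 7.7, 3.2, 0.9, 0.6, 0.4, 0.0 m³/s.
ΣQ_DR = 38.30 m³/s.
With Δt = 1.5 h = 5400 s, V = ΣQ_DR · Δt = 38.30 × 5400 = 2.07 × 10^5 m³.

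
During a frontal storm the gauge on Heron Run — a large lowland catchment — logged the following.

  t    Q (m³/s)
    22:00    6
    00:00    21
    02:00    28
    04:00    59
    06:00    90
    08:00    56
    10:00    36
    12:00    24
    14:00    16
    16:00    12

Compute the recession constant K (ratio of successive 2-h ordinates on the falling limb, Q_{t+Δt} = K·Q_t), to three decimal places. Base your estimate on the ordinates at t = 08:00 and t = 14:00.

K ≈ 0.659

Using the recession-limb readings at t = 08:00 and t = 14:00: Q falls from 56 to 16 m³/s over 3 intervals.
K = (Q₂/Q₁)^(1/3) = (16/56)^(1/3) = 0.659.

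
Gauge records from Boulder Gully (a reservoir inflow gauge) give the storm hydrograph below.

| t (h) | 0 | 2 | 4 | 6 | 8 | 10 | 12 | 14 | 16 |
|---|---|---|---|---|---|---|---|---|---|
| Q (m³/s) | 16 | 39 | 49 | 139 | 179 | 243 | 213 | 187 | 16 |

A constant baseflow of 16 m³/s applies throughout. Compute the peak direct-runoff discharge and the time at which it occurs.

Subtracting baseflow gives direct-runoff ordinates: 0.0, 23.0, 33.0, 123.0, 163.0, 227.0, 197.0, 171.0, 0.0 m³/s.
The maximum is 227.0 m³/s, occurring at the reading for t = 10 h.

Q_p = 227.0 m³/s at t = 10 h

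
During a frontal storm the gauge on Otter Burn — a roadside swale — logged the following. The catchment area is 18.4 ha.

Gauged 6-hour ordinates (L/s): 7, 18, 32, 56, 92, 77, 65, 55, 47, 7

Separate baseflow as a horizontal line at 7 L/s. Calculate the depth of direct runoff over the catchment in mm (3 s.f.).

d ≈ 45.3 mm

Direct runoff: 0.0, 11.0, 25.0, 49.0, 85.0, 70.0, 58.0, 48.0, 40.0, 0.0 L/s; ΣQ_DR = 386.0 L/s.
V = ΣQ_DR · Δt = 386.0 × 21600 s = 8.338 × 10^6 L.
Over A = 18.4 ha, depth = V / A = 45.3 mm.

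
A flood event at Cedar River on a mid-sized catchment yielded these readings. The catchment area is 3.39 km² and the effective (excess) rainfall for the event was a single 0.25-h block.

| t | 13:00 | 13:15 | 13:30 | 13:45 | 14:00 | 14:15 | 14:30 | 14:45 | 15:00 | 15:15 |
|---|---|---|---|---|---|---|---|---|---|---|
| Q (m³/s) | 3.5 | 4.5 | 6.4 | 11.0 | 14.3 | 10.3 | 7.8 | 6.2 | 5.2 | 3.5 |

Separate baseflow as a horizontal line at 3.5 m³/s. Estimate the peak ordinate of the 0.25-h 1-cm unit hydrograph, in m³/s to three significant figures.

Direct runoff: 0.0, 1.0, 2.9, 7.5, 10.8, 6.8, 4.3, 2.7, 1.7, 0.0 m³/s; ΣQ_DR = 37.70 m³/s, peak = 10.8 m³/s.
Runoff depth d = ΣQ_DR·Δt / A = 37.70 × 900 / (3.39 km²) = 10.01 mm.
The 1-cm UH is the DRH scaled by (10 mm)/d, so U_p = 10.8 × 10/10.01 = 10.8 m³/s.

U_p ≈ 10.8 m³/s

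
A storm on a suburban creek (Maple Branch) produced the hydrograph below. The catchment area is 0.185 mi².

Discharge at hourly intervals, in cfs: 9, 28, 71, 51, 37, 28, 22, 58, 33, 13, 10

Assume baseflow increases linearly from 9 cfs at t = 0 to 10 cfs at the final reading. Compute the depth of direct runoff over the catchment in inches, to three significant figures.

d ≈ 2.14 in

Direct runoff: 0.00, 18.90, 61.80, 41.70, 27.60, 18.50, 12.40, 48.30, 23.20, 3.10, 0.00 cfs; ΣQ_DR = 255.5 cfs.
V = ΣQ_DR · Δt = 255.5 × 3600 s = 9.198 × 10^5 ft³.
Over A = 0.185 mi², depth = V / A = 2.14 in.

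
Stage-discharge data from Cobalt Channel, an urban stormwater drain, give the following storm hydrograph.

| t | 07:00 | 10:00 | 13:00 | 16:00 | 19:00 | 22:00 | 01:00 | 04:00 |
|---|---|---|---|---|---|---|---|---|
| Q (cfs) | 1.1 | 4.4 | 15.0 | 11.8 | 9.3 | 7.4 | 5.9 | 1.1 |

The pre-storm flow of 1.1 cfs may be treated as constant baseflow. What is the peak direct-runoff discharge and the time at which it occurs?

Q_p = 13.9 cfs at t = 13:00

Subtracting baseflow gives direct-runoff ordinates: 0.0, 3.3, 13.9, 10.7, 8.2, 6.3, 4.8, 0.0 cfs.
The maximum is 13.9 cfs, occurring at the reading for t = 13:00.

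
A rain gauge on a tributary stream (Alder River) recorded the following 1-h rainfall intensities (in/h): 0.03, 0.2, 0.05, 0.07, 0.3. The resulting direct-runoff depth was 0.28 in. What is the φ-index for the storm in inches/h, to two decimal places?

Only the 2 blocks with intensity above φ contribute runoff: 0.2, 0.3 in/h.
Σ(I−φ)·Δt = d  ⇒  (0.2+0.3 − 2φ)·1 = 0.28
φ = (0.5000 − 0.28/1) / 2 = 0.11 in/h.

φ ≈ 0.11 in/h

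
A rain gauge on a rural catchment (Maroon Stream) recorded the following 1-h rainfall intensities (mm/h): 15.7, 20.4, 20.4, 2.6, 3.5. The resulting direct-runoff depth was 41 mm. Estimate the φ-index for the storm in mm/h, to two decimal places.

Only the 3 blocks with intensity above φ contribute runoff: 15.7, 20.4, 20.4 mm/h.
Σ(I−φ)·Δt = d  ⇒  (15.7+20.4+20.4 − 3φ)·1 = 41
φ = (56.50 − 41/1) / 3 = 5.17 mm/h.

φ ≈ 5.17 mm/h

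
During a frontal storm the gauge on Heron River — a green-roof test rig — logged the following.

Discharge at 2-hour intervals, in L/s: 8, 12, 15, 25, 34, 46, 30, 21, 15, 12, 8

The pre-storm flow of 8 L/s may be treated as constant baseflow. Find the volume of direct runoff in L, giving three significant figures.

Direct-runoff ordinates (Q − Q_b): 0.0, 4.0, 7.0, 17.0, 26.0, 38.0, 22.0, 13.0, 7.0, 4.0, 0.0 L/s.
ΣQ_DR = 138.0 L/s.
With Δt = 2 h = 7200 s, V = ΣQ_DR · Δt = 138.0 × 7200 = 9.94 × 10^5 L.

V ≈ 9.94 × 10^5 L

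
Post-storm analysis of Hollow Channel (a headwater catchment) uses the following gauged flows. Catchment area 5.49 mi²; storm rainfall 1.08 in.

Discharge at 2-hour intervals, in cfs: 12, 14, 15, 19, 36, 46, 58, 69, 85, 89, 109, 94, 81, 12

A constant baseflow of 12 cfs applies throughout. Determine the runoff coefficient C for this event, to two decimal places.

ΣQ_DR = 571.0 cfs; V = ΣQ_DR·Δt = 4.111 × 10^6 ft³.
Runoff depth d = V / A = 0.3223 in.
C = d / P = 0.3223 / 1.08 = 0.30.

C ≈ 0.30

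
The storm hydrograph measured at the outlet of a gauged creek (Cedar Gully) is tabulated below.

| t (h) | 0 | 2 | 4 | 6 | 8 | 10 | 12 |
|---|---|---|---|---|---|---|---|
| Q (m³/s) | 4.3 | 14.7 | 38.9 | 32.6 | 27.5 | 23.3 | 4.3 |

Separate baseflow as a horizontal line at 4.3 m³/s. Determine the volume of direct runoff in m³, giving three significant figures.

V ≈ 8.32 × 10^5 m³

Direct-runoff ordinates (Q − Q_b): 0.0, 10.4, 34.6, 28.3, 23.2, 19.0, 0.0 m³/s.
ΣQ_DR = 115.5 m³/s.
With Δt = 2 h = 7200 s, V = ΣQ_DR · Δt = 115.5 × 7200 = 8.32 × 10^5 m³.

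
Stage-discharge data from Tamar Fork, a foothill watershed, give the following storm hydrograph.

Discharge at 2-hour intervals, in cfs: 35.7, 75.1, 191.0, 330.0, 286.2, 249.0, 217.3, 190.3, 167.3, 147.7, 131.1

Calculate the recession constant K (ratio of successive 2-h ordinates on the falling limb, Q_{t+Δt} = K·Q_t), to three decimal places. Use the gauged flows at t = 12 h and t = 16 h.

K ≈ 0.877

Using the recession-limb readings at t = 12 h and t = 16 h: Q falls from 217.3 to 167.3 cfs over 2 intervals.
K = (Q₂/Q₁)^(1/2) = (167.3/217.3)^(1/2) = 0.877.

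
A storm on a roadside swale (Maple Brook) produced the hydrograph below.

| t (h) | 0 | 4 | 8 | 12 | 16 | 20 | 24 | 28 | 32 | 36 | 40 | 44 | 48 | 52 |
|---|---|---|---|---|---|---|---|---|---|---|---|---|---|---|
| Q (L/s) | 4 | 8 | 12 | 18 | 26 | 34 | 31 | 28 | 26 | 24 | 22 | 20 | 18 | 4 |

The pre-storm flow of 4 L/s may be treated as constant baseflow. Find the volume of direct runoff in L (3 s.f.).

V ≈ 3.15 × 10^6 L

Direct-runoff ordinates (Q − Q_b): 0.0, 4.0, 8.0, 14.0, 22.0, 30.0, 27.0, 24.0, 22.0, 20.0, 18.0, 16.0, 14.0, 0.0 L/s.
ΣQ_DR = 219.0 L/s.
With Δt = 4 h = 14400 s, V = ΣQ_DR · Δt = 219.0 × 14400 = 3.15 × 10^6 L.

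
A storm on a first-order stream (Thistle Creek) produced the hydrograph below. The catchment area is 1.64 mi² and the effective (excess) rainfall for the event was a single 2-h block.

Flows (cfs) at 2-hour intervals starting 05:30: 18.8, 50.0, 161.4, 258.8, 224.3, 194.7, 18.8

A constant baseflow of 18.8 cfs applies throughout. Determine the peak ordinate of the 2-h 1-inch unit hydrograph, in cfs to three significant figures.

Direct runoff: 0.0, 31.2, 142.6, 240.0, 205.5, 175.9, 0.0 cfs; ΣQ_DR = 795.2 cfs, peak = 240.0 cfs.
Runoff depth d = ΣQ_DR·Δt / A = 795.2 × 7200 / (1.64 mi²) = 1.503 in.
The 1-inch UH is the DRH scaled by (1 in)/d, so U_p = 240.0 × 1/1.503 = 160 cfs.

U_p ≈ 160 cfs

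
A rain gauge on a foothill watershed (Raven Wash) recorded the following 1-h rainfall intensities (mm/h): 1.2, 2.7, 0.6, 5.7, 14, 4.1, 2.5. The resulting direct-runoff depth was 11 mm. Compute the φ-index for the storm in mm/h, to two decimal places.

φ ≈ 4.35 mm/h

Only the 2 blocks with intensity above φ contribute runoff: 5.7, 14 mm/h.
Σ(I−φ)·Δt = d  ⇒  (5.7+14 − 2φ)·1 = 11
φ = (19.70 − 11/1) / 2 = 4.35 mm/h.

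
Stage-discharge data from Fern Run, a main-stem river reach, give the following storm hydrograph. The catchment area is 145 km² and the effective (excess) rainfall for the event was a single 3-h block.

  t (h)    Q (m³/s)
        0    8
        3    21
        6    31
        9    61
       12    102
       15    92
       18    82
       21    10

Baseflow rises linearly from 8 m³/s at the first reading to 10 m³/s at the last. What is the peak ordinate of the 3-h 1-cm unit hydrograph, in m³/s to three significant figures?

Direct runoff: 0.00, 12.71, 22.43, 52.14, 92.86, 82.57, 72.29, 0.00 m³/s; ΣQ_DR = 335.0 m³/s, peak = 92.86 m³/s.
Runoff depth d = ΣQ_DR·Δt / A = 335.0 × 10800 / (145 km²) = 24.95 mm.
The 1-cm UH is the DRH scaled by (10 mm)/d, so U_p = 92.86 × 10/24.95 = 37.2 m³/s.

U_p ≈ 37.2 m³/s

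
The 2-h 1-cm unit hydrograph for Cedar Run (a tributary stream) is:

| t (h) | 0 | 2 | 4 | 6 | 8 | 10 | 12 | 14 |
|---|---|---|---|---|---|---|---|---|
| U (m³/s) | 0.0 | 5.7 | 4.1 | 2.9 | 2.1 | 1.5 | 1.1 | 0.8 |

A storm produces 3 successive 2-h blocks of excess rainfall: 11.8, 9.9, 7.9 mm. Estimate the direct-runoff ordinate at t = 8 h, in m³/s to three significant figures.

By discrete convolution, Q_j = Σ (P_i / 10 mm) · U_{j−i}.
At t = 8 h (j=4): Q = (11.8/10)·2.1 + (9.9/10)·2.9 + (7.9/10)·4.1 = 8.59 m³/s.

Q ≈ 8.59 m³/s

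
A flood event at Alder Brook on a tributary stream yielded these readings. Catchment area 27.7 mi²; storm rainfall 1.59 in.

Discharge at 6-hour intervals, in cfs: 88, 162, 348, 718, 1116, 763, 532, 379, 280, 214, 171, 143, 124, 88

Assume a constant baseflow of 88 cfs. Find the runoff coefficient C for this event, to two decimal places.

C ≈ 0.82

ΣQ_DR = 3894 cfs; V = ΣQ_DR·Δt = 8.411 × 10^7 ft³.
Runoff depth d = V / A = 1.307 in.
C = d / P = 1.307 / 1.59 = 0.82.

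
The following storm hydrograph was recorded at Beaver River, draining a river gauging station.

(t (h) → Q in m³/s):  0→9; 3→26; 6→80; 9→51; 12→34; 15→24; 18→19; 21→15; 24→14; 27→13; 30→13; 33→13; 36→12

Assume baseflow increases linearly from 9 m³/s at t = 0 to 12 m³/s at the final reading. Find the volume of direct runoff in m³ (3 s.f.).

Direct-runoff ordinates (Q − Q_b): 0.00, 16.75, 70.50, 41.25, 24.00, 13.75, 8.50, 4.25, 3.00, 1.75, 1.50, 1.25, 0.00 m³/s.
ΣQ_DR = 186.5 m³/s.
With Δt = 3 h = 10800 s, V = ΣQ_DR · Δt = 186.5 × 10800 = 2.01 × 10^6 m³.

V ≈ 2.01 × 10^6 m³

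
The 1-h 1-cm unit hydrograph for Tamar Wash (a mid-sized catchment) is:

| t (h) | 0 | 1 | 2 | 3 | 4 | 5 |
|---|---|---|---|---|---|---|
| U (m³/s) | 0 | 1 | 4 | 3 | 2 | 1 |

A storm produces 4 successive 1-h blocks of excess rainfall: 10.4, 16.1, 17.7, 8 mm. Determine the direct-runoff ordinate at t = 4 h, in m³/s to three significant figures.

By discrete convolution, Q_j = Σ (P_i / 10 mm) · U_{j−i}.
At t = 4 h (j=4): Q = (10.4/10)·2 + (16.1/10)·3 + (17.7/10)·4 + (8/10)·1 = 14.8 m³/s.

Q ≈ 14.8 m³/s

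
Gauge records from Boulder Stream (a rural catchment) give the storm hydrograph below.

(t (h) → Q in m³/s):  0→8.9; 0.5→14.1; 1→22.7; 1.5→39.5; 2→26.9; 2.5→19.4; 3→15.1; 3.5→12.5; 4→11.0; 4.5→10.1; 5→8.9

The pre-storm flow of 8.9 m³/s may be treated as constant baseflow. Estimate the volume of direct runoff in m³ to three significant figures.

Direct-runoff ordinates (Q − Q_b): 0.0, 5.2, 13.8, 30.6, 18.0, 10.5, 6.2, 3.6, 2.1, 1.2, 0.0 m³/s.
ΣQ_DR = 91.20 m³/s.
With Δt = 0.5 h = 1800 s, V = ΣQ_DR · Δt = 91.20 × 1800 = 1.64 × 10^5 m³.

V ≈ 1.64 × 10^5 m³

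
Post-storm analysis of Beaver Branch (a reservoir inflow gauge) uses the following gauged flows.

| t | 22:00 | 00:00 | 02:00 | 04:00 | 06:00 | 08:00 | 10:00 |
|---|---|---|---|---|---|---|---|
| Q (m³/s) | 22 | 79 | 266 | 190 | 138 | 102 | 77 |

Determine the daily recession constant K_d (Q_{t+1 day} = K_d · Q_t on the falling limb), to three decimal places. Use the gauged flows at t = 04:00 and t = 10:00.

K_d ≈ 0.027

Between t = 04:00 and t = 10:00 the flow falls from 190 to 77 m³/s over 3×2 h = 6 h.
Per-interval ratio K = (77/190)^(1/3) = 0.7400; K_d = K^(24/2) = 0.027.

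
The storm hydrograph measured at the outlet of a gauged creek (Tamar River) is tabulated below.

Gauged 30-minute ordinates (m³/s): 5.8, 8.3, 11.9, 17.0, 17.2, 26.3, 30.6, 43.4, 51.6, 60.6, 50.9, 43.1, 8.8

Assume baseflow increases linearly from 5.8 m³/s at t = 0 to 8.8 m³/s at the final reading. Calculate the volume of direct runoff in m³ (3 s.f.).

V ≈ 5.05 × 10^5 m³

Direct-runoff ordinates (Q − Q_b): 0.00, 2.25, 5.60, 10.45, 10.40, 19.25, 23.30, 35.85, 43.80, 52.55, 42.60, 34.55, 0.00 m³/s.
ΣQ_DR = 280.6 m³/s.
With Δt = 0.5 h = 1800 s, V = ΣQ_DR · Δt = 280.6 × 1800 = 5.05 × 10^5 m³.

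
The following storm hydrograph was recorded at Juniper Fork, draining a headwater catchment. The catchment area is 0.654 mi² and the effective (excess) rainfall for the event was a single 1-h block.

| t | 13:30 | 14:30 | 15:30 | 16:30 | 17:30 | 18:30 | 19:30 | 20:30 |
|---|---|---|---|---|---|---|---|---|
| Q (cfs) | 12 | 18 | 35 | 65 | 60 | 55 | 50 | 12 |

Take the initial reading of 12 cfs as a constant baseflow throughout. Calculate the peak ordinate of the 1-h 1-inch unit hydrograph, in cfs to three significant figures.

U_p ≈ 106 cfs

Direct runoff: 0.0, 6.0, 23.0, 53.0, 48.0, 43.0, 38.0, 0.0 cfs; ΣQ_DR = 211.0 cfs, peak = 53.0 cfs.
Runoff depth d = ΣQ_DR·Δt / A = 211.0 × 3600 / (0.654 mi²) = 0.4999 in.
The 1-inch UH is the DRH scaled by (1 in)/d, so U_p = 53.0 × 1/0.4999 = 106 cfs.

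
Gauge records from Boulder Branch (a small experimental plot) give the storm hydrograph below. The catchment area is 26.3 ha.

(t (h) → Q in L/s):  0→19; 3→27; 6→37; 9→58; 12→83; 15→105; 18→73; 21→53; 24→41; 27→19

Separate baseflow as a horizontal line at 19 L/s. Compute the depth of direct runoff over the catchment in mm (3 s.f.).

Direct runoff: 0.0, 8.0, 18.0, 39.0, 64.0, 86.0, 54.0, 34.0, 22.0, 0.0 L/s; ΣQ_DR = 325.0 L/s.
V = ΣQ_DR · Δt = 325.0 × 10800 s = 3.510 × 10^6 L.
Over A = 26.3 ha, depth = V / A = 13.3 mm.

d ≈ 13.3 mm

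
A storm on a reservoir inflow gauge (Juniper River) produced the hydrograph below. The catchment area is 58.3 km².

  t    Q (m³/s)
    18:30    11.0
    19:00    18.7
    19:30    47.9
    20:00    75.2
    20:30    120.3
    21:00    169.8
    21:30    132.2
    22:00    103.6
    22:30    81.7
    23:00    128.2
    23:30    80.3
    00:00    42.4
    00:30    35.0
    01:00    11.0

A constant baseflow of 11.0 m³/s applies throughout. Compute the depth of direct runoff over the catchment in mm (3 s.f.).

Direct runoff: 0.0, 7.7, 36.9, 64.2, 109.3, 158.8, 121.2, 92.6, 70.7, 117.2, 69.3, 31.4, 24.0, 0.0 m³/s; ΣQ_DR = 903.3 m³/s.
V = ΣQ_DR · Δt = 903.3 × 1800 s = 1.626 × 10^6 m³.
Over A = 58.3 km², depth = V / A = 27.9 mm.

d ≈ 27.9 mm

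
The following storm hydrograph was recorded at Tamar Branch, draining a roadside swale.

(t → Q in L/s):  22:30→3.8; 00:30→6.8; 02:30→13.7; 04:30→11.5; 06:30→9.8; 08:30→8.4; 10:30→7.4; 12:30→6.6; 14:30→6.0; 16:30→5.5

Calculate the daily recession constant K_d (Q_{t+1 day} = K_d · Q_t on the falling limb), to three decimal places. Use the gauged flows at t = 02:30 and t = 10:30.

K_d ≈ 0.158

Between t = 02:30 and t = 10:30 the flow falls from 13.7 to 7.4 L/s over 4×2 h = 8 h.
Per-interval ratio K = (7.4/13.7)^(1/4) = 0.8573; K_d = K^(24/2) = 0.158.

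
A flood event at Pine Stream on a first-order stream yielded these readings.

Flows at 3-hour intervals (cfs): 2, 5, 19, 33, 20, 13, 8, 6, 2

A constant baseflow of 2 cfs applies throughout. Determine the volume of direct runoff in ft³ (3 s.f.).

V ≈ 9.72 × 10^5 ft³

Direct-runoff ordinates (Q − Q_b): 0.0, 3.0, 17.0, 31.0, 18.0, 11.0, 6.0, 4.0, 0.0 cfs.
ΣQ_DR = 90.00 cfs.
With Δt = 3 h = 10800 s, V = ΣQ_DR · Δt = 90.00 × 10800 = 9.72 × 10^5 ft³.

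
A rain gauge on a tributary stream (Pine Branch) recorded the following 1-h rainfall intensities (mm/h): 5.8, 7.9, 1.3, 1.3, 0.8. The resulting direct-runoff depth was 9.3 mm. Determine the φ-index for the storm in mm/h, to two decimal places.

φ ≈ 2.20 mm/h

Only the 2 blocks with intensity above φ contribute runoff: 5.8, 7.9 mm/h.
Σ(I−φ)·Δt = d  ⇒  (5.8+7.9 − 2φ)·1 = 9.3
φ = (13.70 − 9.3/1) / 2 = 2.20 mm/h.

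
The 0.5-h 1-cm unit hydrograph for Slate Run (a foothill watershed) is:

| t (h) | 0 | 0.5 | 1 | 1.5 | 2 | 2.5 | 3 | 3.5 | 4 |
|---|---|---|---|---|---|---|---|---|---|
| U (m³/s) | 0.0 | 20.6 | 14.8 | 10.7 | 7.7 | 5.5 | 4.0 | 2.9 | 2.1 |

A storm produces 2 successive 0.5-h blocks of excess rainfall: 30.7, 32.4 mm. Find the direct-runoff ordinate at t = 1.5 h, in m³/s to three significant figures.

By discrete convolution, Q_j = Σ (P_i / 10 mm) · U_{j−i}.
At t = 1.5 h (j=3): Q = (30.7/10)·10.7 + (32.4/10)·14.8 = 80.8 m³/s.

Q ≈ 80.8 m³/s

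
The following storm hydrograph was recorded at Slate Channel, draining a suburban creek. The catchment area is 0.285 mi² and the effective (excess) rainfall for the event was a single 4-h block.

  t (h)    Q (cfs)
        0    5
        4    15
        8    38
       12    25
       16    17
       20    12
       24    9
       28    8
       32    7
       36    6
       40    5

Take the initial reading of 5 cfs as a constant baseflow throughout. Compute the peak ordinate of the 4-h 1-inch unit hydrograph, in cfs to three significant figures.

Direct runoff: 0.0, 10.0, 33.0, 20.0, 12.0, 7.0, 4.0, 3.0, 2.0, 1.0, 0.0 cfs; ΣQ_DR = 92.00 cfs, peak = 33.0 cfs.
Runoff depth d = ΣQ_DR·Δt / A = 92.00 × 14400 / (0.285 mi²) = 2.001 in.
The 1-inch UH is the DRH scaled by (1 in)/d, so U_p = 33.0 × 1/2.001 = 16.5 cfs.

U_p ≈ 16.5 cfs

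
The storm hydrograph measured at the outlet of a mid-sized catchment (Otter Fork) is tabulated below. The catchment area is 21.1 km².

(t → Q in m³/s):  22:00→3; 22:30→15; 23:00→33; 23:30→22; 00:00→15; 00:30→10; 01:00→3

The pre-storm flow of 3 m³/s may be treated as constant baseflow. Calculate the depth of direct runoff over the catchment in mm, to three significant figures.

Direct runoff: 0.0, 12.0, 30.0, 19.0, 12.0, 7.0, 0.0 m³/s; ΣQ_DR = 80.00 m³/s.
V = ΣQ_DR · Δt = 80.00 × 1800 s = 1.440 × 10^5 m³.
Over A = 21.1 km², depth = V / A = 6.82 mm.

d ≈ 6.82 mm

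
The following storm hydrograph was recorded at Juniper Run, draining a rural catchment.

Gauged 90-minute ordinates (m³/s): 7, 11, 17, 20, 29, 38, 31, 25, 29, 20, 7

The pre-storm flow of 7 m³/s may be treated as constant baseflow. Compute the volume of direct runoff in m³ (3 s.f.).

V ≈ 8.48 × 10^5 m³

Direct-runoff ordinates (Q − Q_b): 0.0, 4.0, 10.0, 13.0, 22.0, 31.0, 24.0, 18.0, 22.0, 13.0, 0.0 m³/s.
ΣQ_DR = 157.0 m³/s.
With Δt = 1.5 h = 5400 s, V = ΣQ_DR · Δt = 157.0 × 5400 = 8.48 × 10^5 m³.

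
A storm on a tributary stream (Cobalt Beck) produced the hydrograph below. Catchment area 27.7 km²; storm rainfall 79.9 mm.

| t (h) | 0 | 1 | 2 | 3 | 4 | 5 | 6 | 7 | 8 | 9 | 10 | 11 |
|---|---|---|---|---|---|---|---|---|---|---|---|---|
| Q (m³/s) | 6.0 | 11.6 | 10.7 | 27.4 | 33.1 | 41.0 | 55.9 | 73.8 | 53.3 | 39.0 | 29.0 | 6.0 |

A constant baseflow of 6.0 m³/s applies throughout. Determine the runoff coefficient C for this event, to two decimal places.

ΣQ_DR = 314.8 m³/s; V = ΣQ_DR·Δt = 1.133 × 10^6 m³.
Runoff depth d = V / A = 40.91 mm.
C = d / P = 40.91 / 79.9 = 0.51.

C ≈ 0.51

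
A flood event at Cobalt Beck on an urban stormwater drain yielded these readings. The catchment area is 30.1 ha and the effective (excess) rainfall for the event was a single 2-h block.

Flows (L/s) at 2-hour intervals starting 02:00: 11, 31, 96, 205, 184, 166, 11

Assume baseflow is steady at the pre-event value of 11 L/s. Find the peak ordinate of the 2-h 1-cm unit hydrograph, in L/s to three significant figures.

Direct runoff: 0.0, 20.0, 85.0, 194.0, 173.0, 155.0, 0.0 L/s; ΣQ_DR = 627.0 L/s, peak = 194.0 L/s.
Runoff depth d = ΣQ_DR·Δt / A = 627.0 × 7200 / (30.1 ha) = 15.00 mm.
The 1-cm UH is the DRH scaled by (10 mm)/d, so U_p = 194.0 × 10/15.00 = 129 L/s.

U_p ≈ 129 L/s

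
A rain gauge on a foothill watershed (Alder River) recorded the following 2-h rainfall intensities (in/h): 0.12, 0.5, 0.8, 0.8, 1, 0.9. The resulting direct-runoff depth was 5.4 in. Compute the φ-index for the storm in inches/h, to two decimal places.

φ ≈ 0.26 in/h

Only the 5 blocks with intensity above φ contribute runoff: 0.5, 0.8, 0.8, 1, 0.9 in/h.
Σ(I−φ)·Δt = d  ⇒  (0.5+0.8+0.8+1+0.9 − 5φ)·2 = 5.4
φ = (4.000 − 5.4/2) / 5 = 0.26 in/h.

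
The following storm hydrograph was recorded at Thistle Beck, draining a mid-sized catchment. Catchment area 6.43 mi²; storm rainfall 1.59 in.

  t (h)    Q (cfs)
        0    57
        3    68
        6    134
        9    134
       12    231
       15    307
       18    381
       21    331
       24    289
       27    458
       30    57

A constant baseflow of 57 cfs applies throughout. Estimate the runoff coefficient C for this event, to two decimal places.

ΣQ_DR = 1820 cfs; V = ΣQ_DR·Δt = 1.966 × 10^7 ft³.
Runoff depth d = V / A = 1.316 in.
C = d / P = 1.316 / 1.59 = 0.83.

C ≈ 0.83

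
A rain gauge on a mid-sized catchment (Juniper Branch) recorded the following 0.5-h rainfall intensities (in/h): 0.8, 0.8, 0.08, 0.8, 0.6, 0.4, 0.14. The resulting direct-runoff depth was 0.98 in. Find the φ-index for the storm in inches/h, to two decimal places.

Only the 5 blocks with intensity above φ contribute runoff: 0.8, 0.8, 0.8, 0.6, 0.4 in/h.
Σ(I−φ)·Δt = d  ⇒  (0.8+0.8+0.8+0.6+0.4 − 5φ)·0.5 = 0.98
φ = (3.400 − 0.98/0.5) / 5 = 0.29 in/h.

φ ≈ 0.29 in/h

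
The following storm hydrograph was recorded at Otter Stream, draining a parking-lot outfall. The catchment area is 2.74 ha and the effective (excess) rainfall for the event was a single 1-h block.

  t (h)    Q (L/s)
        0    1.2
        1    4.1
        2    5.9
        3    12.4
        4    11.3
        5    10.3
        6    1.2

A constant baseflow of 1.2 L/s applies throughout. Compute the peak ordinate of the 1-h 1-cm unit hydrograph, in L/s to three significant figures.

Direct runoff: 0.0, 2.9, 4.7, 11.2, 10.1, 9.1, 0.0 L/s; ΣQ_DR = 38.00 L/s, peak = 11.2 L/s.
Runoff depth d = ΣQ_DR·Δt / A = 38.00 × 3600 / (2.74 ha) = 4.993 mm.
The 1-cm UH is the DRH scaled by (10 mm)/d, so U_p = 11.2 × 10/4.993 = 22.4 L/s.

U_p ≈ 22.4 L/s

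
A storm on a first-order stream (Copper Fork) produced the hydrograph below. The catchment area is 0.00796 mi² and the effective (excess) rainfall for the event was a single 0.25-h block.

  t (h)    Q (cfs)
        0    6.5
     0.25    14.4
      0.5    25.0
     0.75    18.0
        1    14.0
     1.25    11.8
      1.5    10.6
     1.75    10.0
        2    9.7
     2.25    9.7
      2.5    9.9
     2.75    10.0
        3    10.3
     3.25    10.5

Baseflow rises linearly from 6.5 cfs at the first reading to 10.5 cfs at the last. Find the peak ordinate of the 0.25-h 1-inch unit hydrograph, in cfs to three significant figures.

U_p ≈ 7.15 cfs

Direct runoff: 0.00, 7.59, 17.88, 10.58, 6.27, 3.76, 2.25, 1.35, 0.74, 0.43, 0.32, 0.12, 0.11, 0.00 cfs; ΣQ_DR = 51.40 cfs, peak = 17.88 cfs.
Runoff depth d = ΣQ_DR·Δt / A = 51.40 × 900 / (0.00796 mi²) = 2.502 in.
The 1-inch UH is the DRH scaled by (1 in)/d, so U_p = 17.88 × 1/2.502 = 7.15 cfs.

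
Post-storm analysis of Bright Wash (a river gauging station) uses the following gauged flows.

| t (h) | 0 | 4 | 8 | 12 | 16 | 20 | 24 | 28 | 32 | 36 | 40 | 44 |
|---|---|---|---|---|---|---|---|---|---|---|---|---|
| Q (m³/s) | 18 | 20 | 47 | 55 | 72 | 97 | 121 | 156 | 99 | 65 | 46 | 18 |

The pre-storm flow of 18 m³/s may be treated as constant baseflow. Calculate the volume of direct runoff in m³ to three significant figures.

Direct-runoff ordinates (Q − Q_b): 0.0, 2.0, 29.0, 37.0, 54.0, 79.0, 103.0, 138.0, 81.0, 47.0, 28.0, 0.0 m³/s.
ΣQ_DR = 598.0 m³/s.
With Δt = 4 h = 14400 s, V = ΣQ_DR · Δt = 598.0 × 14400 = 8.61 × 10^6 m³.

V ≈ 8.61 × 10^6 m³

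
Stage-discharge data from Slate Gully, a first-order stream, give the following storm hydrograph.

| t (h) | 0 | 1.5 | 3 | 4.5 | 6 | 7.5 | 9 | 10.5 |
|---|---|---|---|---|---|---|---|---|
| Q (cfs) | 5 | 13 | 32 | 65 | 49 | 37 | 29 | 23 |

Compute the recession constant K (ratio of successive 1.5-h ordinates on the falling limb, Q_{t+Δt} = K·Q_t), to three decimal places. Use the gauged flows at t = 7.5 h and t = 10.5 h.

K ≈ 0.788

Using the recession-limb readings at t = 7.5 h and t = 10.5 h: Q falls from 37 to 23 cfs over 2 intervals.
K = (Q₂/Q₁)^(1/2) = (23/37)^(1/2) = 0.788.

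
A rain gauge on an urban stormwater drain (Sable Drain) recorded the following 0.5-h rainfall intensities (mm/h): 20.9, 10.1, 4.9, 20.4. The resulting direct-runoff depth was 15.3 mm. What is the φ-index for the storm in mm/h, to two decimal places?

Only the 3 blocks with intensity above φ contribute runoff: 20.9, 10.1, 20.4 mm/h.
Σ(I−φ)·Δt = d  ⇒  (20.9+10.1+20.4 − 3φ)·0.5 = 15.3
φ = (51.40 − 15.3/0.5) / 3 = 6.93 mm/h.

φ ≈ 6.93 mm/h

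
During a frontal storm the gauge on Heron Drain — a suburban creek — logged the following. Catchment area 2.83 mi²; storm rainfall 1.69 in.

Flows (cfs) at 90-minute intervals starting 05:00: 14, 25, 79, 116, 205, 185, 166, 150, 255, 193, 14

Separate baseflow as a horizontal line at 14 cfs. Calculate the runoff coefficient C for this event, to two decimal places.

ΣQ_DR = 1248 cfs; V = ΣQ_DR·Δt = 6.739 × 10^6 ft³.
Runoff depth d = V / A = 1.025 in.
C = d / P = 1.025 / 1.69 = 0.61.

C ≈ 0.61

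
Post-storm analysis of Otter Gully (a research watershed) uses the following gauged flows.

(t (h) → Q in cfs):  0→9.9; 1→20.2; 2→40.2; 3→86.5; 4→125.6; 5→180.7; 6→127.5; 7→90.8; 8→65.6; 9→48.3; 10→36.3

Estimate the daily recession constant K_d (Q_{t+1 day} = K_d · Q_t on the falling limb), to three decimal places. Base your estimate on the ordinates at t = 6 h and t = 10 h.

K_d ≈ 0.001

Between t = 6 h and t = 10 h the flow falls from 127.5 to 36.3 cfs over 4×1 h = 4 h.
Per-interval ratio K = (36.3/127.5)^(1/4) = 0.7305; K_d = K^(24/1) = 0.001.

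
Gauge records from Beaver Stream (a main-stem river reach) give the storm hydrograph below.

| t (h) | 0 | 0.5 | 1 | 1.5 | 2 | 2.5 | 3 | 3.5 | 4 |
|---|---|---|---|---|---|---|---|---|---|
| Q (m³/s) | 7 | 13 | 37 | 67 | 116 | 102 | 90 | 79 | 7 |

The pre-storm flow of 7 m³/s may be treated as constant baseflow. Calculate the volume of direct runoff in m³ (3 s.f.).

V ≈ 8.19 × 10^5 m³

Direct-runoff ordinates (Q − Q_b): 0.0, 6.0, 30.0, 60.0, 109.0, 95.0, 83.0, 72.0, 0.0 m³/s.
ΣQ_DR = 455.0 m³/s.
With Δt = 0.5 h = 1800 s, V = ΣQ_DR · Δt = 455.0 × 1800 = 8.19 × 10^5 m³.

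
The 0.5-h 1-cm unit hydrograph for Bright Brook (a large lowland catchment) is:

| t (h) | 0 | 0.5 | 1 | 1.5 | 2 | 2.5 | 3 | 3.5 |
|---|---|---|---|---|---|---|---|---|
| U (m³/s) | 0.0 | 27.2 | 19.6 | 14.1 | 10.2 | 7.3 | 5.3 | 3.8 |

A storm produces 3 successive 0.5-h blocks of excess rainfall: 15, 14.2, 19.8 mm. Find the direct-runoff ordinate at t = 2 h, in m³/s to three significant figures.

Q ≈ 74.1 m³/s

By discrete convolution, Q_j = Σ (P_i / 10 mm) · U_{j−i}.
At t = 2 h (j=4): Q = (15/10)·10.2 + (14.2/10)·14.1 + (19.8/10)·19.6 = 74.1 m³/s.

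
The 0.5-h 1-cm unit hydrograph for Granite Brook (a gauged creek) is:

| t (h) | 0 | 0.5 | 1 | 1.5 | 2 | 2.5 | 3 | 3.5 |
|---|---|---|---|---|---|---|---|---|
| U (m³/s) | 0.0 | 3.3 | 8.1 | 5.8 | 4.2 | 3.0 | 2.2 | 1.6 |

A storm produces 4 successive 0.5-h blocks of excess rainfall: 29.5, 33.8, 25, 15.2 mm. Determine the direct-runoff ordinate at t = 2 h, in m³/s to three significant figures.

Q ≈ 57.3 m³/s

By discrete convolution, Q_j = Σ (P_i / 10 mm) · U_{j−i}.
At t = 2 h (j=4): Q = (29.5/10)·4.2 + (33.8/10)·5.8 + (25/10)·8.1 + (15.2/10)·3.3 = 57.3 m³/s.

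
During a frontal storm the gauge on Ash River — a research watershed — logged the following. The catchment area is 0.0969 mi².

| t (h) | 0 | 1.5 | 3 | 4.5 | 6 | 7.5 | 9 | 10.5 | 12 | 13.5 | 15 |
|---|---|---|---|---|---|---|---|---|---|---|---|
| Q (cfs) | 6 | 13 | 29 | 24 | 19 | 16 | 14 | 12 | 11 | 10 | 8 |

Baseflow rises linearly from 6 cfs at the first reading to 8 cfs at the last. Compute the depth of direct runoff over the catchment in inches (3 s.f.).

Direct runoff: 0.00, 6.80, 22.60, 17.40, 12.20, 9.00, 6.80, 4.60, 3.40, 2.20, 0.00 cfs; ΣQ_DR = 85.00 cfs.
V = ΣQ_DR · Δt = 85.00 × 5400 s = 4.590 × 10^5 ft³.
Over A = 0.0969 mi², depth = V / A = 2.04 in.

d ≈ 2.04 in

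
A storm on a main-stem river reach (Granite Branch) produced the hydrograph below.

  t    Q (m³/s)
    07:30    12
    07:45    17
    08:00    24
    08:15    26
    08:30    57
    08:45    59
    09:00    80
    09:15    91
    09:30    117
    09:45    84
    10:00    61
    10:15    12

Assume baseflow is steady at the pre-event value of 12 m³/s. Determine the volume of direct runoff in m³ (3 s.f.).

V ≈ 4.46 × 10^5 m³

Direct-runoff ordinates (Q − Q_b): 0.0, 5.0, 12.0, 14.0, 45.0, 47.0, 68.0, 79.0, 105.0, 72.0, 49.0, 0.0 m³/s.
ΣQ_DR = 496.0 m³/s.
With Δt = 0.25 h = 900 s, V = ΣQ_DR · Δt = 496.0 × 900 = 4.46 × 10^5 m³.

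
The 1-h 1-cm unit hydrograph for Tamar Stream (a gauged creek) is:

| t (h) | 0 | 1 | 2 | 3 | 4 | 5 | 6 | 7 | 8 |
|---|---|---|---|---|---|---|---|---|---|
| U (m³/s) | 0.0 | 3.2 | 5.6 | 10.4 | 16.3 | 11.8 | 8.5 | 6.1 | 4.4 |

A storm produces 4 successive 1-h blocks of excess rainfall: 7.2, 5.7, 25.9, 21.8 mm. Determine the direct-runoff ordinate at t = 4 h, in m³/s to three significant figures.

Q ≈ 39.1 m³/s

By discrete convolution, Q_j = Σ (P_i / 10 mm) · U_{j−i}.
At t = 4 h (j=4): Q = (7.2/10)·16.3 + (5.7/10)·10.4 + (25.9/10)·5.6 + (21.8/10)·3.2 = 39.1 m³/s.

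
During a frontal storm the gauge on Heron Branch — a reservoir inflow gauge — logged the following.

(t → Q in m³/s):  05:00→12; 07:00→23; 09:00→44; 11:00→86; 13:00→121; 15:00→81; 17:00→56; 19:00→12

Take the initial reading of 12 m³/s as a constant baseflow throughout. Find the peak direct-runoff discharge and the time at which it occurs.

Subtracting baseflow gives direct-runoff ordinates: 0.0, 11.0, 32.0, 74.0, 109.0, 69.0, 44.0, 0.0 m³/s.
The maximum is 109.0 m³/s, occurring at the reading for t = 13:00.

Q_p = 109.0 m³/s at t = 13:00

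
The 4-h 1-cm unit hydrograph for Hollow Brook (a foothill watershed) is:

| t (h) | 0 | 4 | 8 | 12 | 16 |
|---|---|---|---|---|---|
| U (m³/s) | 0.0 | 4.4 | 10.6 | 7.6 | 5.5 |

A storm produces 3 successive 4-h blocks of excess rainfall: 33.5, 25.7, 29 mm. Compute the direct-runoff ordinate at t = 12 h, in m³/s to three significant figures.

Q ≈ 65.5 m³/s

By discrete convolution, Q_j = Σ (P_i / 10 mm) · U_{j−i}.
At t = 12 h (j=3): Q = (33.5/10)·7.6 + (25.7/10)·10.6 + (29/10)·4.4 = 65.5 m³/s.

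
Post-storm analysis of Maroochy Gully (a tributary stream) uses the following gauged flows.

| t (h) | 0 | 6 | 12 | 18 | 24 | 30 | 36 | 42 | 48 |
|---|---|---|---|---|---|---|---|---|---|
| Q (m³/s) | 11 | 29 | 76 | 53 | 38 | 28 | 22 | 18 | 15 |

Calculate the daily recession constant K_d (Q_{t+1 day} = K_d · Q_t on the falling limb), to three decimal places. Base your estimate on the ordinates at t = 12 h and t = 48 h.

K_d ≈ 0.339

Between t = 12 h and t = 48 h the flow falls from 76 to 15 m³/s over 6×6 h = 36 h.
Per-interval ratio K = (15/76)^(1/6) = 0.7630; K_d = K^(24/6) = 0.339.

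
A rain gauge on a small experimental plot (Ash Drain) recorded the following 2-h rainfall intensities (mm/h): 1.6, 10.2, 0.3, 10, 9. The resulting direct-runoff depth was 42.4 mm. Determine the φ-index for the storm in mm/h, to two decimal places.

Only the 3 blocks with intensity above φ contribute runoff: 10.2, 10, 9 mm/h.
Σ(I−φ)·Δt = d  ⇒  (10.2+10+9 − 3φ)·2 = 42.4
φ = (29.20 − 42.4/2) / 3 = 2.67 mm/h.

φ ≈ 2.67 mm/h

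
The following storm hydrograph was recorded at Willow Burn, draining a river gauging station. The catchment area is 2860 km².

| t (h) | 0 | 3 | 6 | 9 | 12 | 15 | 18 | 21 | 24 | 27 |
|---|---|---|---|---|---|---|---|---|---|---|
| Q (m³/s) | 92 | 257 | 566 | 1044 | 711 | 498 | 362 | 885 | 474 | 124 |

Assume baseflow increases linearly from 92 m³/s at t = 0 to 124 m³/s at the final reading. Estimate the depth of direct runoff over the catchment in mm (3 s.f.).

Direct runoff: 0.00, 161.44, 466.89, 941.33, 604.78, 388.22, 248.67, 768.11, 353.56, 0.00 m³/s; ΣQ_DR = 3933 m³/s.
V = ΣQ_DR · Δt = 3933 × 10800 s = 4.248 × 10^7 m³.
Over A = 2860 km², depth = V / A = 14.9 mm.

d ≈ 14.9 mm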